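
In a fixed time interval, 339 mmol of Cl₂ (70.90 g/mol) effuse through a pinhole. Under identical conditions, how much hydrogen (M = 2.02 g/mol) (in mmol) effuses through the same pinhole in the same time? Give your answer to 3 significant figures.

2010 mmol

Using Graham's law: rate_H₂/rate_Cl₂ = √(M_Cl₂/M_H₂) = √(70.90/2.02) = √35.10 = 5.924.
So the amount for H₂ is 339 × 5.924 = 2010 mmol.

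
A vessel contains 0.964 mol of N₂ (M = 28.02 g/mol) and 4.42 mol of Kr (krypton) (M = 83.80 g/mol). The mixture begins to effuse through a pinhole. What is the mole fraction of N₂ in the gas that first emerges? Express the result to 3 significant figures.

The effusion rate of species i is ∝ p_i/√M_i ∝ n_i/√M_i.
So x_N₂ in the escaping gas = (n_N₂/√M_N₂) / Σ(n_i/√M_i)
= (0.964/√28.02) / (0.964/√28.02 + 4.42/√83.80) = 0.1821/(0.1821 + 0.4828) = 0.274.

0.274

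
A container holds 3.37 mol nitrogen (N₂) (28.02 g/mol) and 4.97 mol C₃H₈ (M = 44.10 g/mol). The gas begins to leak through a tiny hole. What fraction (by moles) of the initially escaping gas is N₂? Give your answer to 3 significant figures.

The effusion rate of species i is ∝ p_i/√M_i ∝ n_i/√M_i.
Mole fraction of N₂ in the effusate = (n_N₂/√M_N₂) / (n_N₂/√M_N₂ + n_C₃H₈/√M_C₃H₈)
= (3.37/√28.02) / (3.37/√28.02 + 4.97/√44.10) = 0.6366/(0.6366 + 0.7484) = 0.460.

0.460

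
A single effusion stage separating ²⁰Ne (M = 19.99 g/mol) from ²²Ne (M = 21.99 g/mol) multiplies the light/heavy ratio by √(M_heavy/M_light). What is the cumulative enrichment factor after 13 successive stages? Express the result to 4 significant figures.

Overall factor = α^13 with α = √(21.99/19.99), i.e. (21.99/19.99)^(13/2).
= 1.10005^(13/2) = 1.859.

1.859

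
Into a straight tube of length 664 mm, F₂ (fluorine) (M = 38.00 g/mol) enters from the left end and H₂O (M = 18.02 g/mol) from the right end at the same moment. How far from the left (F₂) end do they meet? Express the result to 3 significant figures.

In equal time, each gas travels a distance ∝ its rate ∝ 1/√M, so d_F₂/d_H₂O = √(M_H₂O/M_F₂) = √(18.02/38.00) = 0.6886.
With d_F₂ + d_H₂O = 664 mm, d_H₂O = 664/(1 + 0.6886) = 393.2 mm.
d_F₂ = 664 − 393.2 = 271 mm.

271 mm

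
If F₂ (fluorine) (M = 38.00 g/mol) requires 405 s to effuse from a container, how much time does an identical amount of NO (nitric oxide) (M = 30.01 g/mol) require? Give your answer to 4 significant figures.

From Graham's law, t_NO/t_F₂ = √(M_NO/M_F₂) = √(30.01/38.00) = √0.7897 = 0.8887.
So the time for NO is 405 × 0.8887 = 359.9 s.

359.9 s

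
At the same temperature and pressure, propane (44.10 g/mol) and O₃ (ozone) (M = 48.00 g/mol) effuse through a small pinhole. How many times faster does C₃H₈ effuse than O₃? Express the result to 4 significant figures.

Graham's law gives rate_C₃H₈/rate_O₃ = √(M_O₃/M_C₃H₈) = √(48.00/44.10) = √1.088 = 1.043.

1.043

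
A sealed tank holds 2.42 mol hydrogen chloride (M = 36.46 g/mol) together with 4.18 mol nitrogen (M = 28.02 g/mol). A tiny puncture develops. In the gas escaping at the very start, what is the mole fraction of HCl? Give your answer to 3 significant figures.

Rate_i ∝ x_i/√M_i (Graham's law weighted by mole fraction), so the effusate composition follows n_i/√M_i.
x_HCl(eff) = (n_HCl/√M_HCl) / (n_HCl/√M_HCl + n_N₂/√M_N₂)
= (2.42/√36.46) / (2.42/√36.46 + 4.18/√28.02) = 0.4008/(0.4008 + 0.7897) = 0.337.

0.337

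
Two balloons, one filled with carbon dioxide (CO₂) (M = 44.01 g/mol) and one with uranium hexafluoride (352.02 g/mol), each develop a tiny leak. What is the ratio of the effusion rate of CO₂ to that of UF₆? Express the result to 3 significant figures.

2.83

Using Graham's law: rate_CO₂/rate_UF₆ = √(M_UF₆/M_CO₂) = √(352.02/44.01) = √7.999 = 2.83.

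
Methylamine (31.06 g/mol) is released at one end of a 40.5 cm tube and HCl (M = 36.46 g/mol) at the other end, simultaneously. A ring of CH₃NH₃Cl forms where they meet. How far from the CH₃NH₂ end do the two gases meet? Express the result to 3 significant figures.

In equal time, each gas travels a distance ∝ its rate ∝ 1/√M, so d_CH₃NH₂/d_HCl = √(M_HCl/M_CH₃NH₂) = √(36.46/31.06) = 1.083.
With d_CH₃NH₂ + d_HCl = 40.5 cm, d_HCl = 40.5/(1 + 1.083) = 19.44 cm.
d_CH₃NH₂ = 40.5 − 19.44 = 21.1 cm.

21.1 cm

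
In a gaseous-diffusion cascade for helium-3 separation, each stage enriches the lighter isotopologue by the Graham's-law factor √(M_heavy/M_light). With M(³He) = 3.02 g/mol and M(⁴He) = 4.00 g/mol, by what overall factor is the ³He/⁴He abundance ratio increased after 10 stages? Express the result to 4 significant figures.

4.076

Each stage multiplies the ratio by α = √(4.00/3.02), so after 10 stages the overall factor is α^10 = (4.00/3.02)^(10/2).
= 1.32450^5 = 4.076.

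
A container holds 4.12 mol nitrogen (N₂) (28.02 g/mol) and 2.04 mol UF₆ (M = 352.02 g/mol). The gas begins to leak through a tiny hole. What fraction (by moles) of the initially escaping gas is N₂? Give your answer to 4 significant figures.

0.8774

Each component's effusion rate ∝ (its partial pressure)·(1/√M) ∝ n_i/√M_i.
x_N₂(eff) = (n_N₂/√M_N₂) / (n_N₂/√M_N₂ + n_UF₆/√M_UF₆)
= (4.12/√28.02) / (4.12/√28.02 + 2.04/√352.02) = 0.7783/(0.7783 + 0.1087) = 0.8774.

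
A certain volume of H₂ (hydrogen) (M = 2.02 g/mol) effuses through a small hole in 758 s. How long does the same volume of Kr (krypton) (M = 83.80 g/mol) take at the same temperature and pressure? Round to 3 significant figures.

4880 s

By Graham's law, t_Kr/t_H₂ = √(M_Kr/M_H₂) = √(83.80/2.02) = √41.49 = 6.441.
So the time for Kr is 758 × 6.441 = 4880 s.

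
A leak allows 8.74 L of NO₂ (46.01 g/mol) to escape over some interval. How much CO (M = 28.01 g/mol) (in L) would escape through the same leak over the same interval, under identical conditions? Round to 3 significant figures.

11.2 L

Using Graham's law: rate_CO/rate_NO₂ = √(M_NO₂/M_CO) = √(46.01/28.01) = √1.643 = 1.282.
So the volume for CO is 8.74 × 1.282 = 11.2 L.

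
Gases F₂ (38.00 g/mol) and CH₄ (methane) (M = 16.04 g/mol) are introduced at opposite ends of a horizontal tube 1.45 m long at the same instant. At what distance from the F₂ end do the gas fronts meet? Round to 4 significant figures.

Graham's law gives d_F₂/d_CH₄ = rate_F₂/rate_CH₄ = √(M_CH₄/M_F₂) = √(16.04/38.00) = 0.6497.
With d_F₂ + d_CH₄ = 1.45 m, d_CH₄ = 1.45/(1 + 0.6497) = 0.8789 m.
d_F₂ = 1.45 − 0.8789 = 0.5711 m.

0.5711 m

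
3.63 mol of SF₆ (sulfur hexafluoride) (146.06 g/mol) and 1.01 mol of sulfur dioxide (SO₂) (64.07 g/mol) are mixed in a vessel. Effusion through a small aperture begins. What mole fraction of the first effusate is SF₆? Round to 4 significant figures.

The effusion rate of species i is ∝ p_i/√M_i ∝ n_i/√M_i.
x_SF₆(eff) = (n_SF₆/√M_SF₆) / (n_SF₆/√M_SF₆ + n_SO₂/√M_SO₂)
= (3.63/√146.06) / (3.63/√146.06 + 1.01/√64.07) = 0.3004/(0.3004 + 0.1262) = 0.7042.

0.7042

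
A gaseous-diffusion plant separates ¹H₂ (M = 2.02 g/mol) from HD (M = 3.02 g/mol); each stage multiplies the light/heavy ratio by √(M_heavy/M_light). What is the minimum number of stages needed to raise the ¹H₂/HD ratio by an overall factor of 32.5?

18

Single-stage factor α = √(3.02/2.02), so ln α = ½ ln(1.49505) = 0.2011.
Need α^N ≥ 32.5 ⇒ N ≥ ln(32.5) / ln α = 3.481 / 0.2011 = 17.31.
Rounding up, N = 18 stages.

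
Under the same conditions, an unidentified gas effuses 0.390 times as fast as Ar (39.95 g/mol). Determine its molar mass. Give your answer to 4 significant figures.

From Graham's law, rate_X/rate_Ar = √(M_Ar/M_X).
0.390 = √(39.95/M_X)
M_X = 39.95 / 0.390² = 39.95 / 0.1521 = 262.7 g/mol

262.7 g/mol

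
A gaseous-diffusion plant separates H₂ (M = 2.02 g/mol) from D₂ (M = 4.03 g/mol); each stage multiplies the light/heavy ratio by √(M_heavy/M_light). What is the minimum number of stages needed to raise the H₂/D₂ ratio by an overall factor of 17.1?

Single-stage factor α = √(4.03/2.02), so ln α = ½ ln(1.99505) = 0.3453.
Need α^N ≥ 17.1 ⇒ N ≥ ln(17.1) / ln α = 2.839 / 0.3453 = 8.22.
Minimum whole number of stages: N = 9.

9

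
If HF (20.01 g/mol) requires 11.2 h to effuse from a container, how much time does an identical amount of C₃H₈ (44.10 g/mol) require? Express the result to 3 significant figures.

By Graham's law, t_C₃H₈/t_HF = √(M_C₃H₈/M_HF) = √(44.10/20.01) = √2.204 = 1.485.
So the time for C₃H₈ is 11.2 × 1.485 = 16.6 h.

16.6 h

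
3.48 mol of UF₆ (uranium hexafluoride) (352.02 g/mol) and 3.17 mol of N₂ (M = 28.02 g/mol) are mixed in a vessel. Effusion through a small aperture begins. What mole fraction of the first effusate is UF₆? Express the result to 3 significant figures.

0.236

Rate_i ∝ x_i/√M_i (Graham's law weighted by mole fraction), so the effusate composition follows n_i/√M_i.
Mole fraction of UF₆ in the effusate = (n_UF₆/√M_UF₆) / (n_UF₆/√M_UF₆ + n_N₂/√M_N₂)
= (3.48/√352.02) / (3.48/√352.02 + 3.17/√28.02) = 0.1855/(0.1855 + 0.5989) = 0.236.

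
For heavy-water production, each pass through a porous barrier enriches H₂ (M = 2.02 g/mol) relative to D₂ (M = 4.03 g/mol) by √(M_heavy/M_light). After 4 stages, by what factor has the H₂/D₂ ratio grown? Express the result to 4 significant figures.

3.980

Each stage multiplies the ratio by α = √(4.03/2.02), so after 4 stages the overall factor is α^4 = (4.03/2.02)^(4/2).
= 1.99505^2 = 3.980.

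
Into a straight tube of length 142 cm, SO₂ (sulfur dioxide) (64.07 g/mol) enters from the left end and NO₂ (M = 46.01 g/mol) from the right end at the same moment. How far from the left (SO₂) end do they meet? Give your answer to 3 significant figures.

The fronts meet when d_SO₂ + d_NO₂ = L with d_SO₂/d_NO₂ = √(M_NO₂/M_SO₂) (Graham's law). Here √(M_NO₂/M_SO₂) = √(46.01/64.07) = 0.8474.
With d_SO₂ + d_NO₂ = 142 cm, d_NO₂ = 142/(1 + 0.8474) = 76.86 cm.
d_SO₂ = 142 − 76.86 = 65.1 cm.

65.1 cm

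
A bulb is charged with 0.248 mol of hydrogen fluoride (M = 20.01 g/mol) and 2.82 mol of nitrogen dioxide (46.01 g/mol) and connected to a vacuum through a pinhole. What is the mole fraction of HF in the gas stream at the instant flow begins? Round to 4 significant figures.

0.1177

Effusion rate of each component ∝ n_i/√M_i (partial pressure × 1/√M).
Mole fraction of HF in the effusate = (n_HF/√M_HF) / (n_HF/√M_HF + n_NO₂/√M_NO₂)
= (0.248/√20.01) / (0.248/√20.01 + 2.82/√46.01) = 0.05544/(0.05544 + 0.4157) = 0.1177.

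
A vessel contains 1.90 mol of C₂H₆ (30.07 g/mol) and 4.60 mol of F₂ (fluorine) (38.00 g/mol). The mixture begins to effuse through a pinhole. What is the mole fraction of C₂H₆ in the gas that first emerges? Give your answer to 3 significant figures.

The effusion rate of species i is ∝ p_i/√M_i ∝ n_i/√M_i.
Mole fraction of C₂H₆ in the effusate = (n_C₂H₆/√M_C₂H₆) / (n_C₂H₆/√M_C₂H₆ + n_F₂/√M_F₂)
= (1.90/√30.07) / (1.90/√30.07 + 4.60/√38.00) = 0.3465/(0.3465 + 0.7462) = 0.317.

0.317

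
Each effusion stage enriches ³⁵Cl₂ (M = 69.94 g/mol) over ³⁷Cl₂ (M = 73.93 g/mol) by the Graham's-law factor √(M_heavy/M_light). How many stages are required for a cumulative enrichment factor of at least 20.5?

109

Single-stage factor α = √(73.93/69.94), so ln α = ½ ln(1.05705) = 0.02774.
Need α^N ≥ 20.5 ⇒ N ≥ ln(20.5) / ln α = 3.020 / 0.02774 = 108.88.
Rounding up, N = 109 stages.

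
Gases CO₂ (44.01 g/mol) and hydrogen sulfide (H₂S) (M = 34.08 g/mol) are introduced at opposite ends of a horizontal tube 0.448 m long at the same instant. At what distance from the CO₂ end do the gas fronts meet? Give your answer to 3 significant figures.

Graham's law gives d_CO₂/d_H₂S = rate_CO₂/rate_H₂S = √(M_H₂S/M_CO₂) = √(34.08/44.01) = 0.8800.
With d_CO₂ + d_H₂S = 0.448 m, d_H₂S = 0.448/(1 + 0.8800) = 0.2383 m.
d_CO₂ = 0.448 − 0.2383 = 0.210 m.

0.210 m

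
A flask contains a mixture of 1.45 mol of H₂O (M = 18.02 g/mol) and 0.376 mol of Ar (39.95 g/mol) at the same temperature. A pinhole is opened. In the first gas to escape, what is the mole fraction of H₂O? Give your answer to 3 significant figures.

0.852

Effusion rate of each component ∝ n_i/√M_i (partial pressure × 1/√M).
Mole fraction of H₂O in the effusate = (n_H₂O/√M_H₂O) / (n_H₂O/√M_H₂O + n_Ar/√M_Ar)
= (1.45/√18.02) / (1.45/√18.02 + 0.376/√39.95) = 0.3416/(0.3416 + 0.05949) = 0.852.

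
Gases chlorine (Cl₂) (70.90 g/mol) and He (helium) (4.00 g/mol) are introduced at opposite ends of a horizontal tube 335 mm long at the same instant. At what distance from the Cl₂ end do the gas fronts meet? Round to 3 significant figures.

The fronts meet when d_Cl₂ + d_He = L with d_Cl₂/d_He = √(M_He/M_Cl₂) (Graham's law). Here √(M_He/M_Cl₂) = √(4.00/70.90) = 0.2375.
With d_Cl₂ + d_He = 335 mm, d_He = 335/(1 + 0.2375) = 270.7 mm.
d_Cl₂ = 335 − 270.7 = 64.3 mm.

64.3 mm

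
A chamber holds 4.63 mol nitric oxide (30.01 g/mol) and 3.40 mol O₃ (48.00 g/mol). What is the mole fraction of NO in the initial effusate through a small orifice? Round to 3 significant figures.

Rate_i ∝ x_i/√M_i (Graham's law weighted by mole fraction), so the effusate composition follows n_i/√M_i.
So x_NO in the escaping gas = (n_NO/√M_NO) / Σ(n_i/√M_i)
= (4.63/√30.01) / (4.63/√30.01 + 3.40/√48.00) = 0.8452/(0.8452 + 0.4907) = 0.633.

0.633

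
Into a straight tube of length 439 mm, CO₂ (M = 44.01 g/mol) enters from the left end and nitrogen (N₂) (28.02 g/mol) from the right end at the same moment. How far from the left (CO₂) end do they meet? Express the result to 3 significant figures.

195 mm

In equal time, each gas travels a distance ∝ its rate ∝ 1/√M, so d_CO₂/d_N₂ = √(M_N₂/M_CO₂) = √(28.02/44.01) = 0.7979.
With d_CO₂ + d_N₂ = 439 mm, d_N₂ = 439/(1 + 0.7979) = 244.2 mm.
d_CO₂ = 439 − 244.2 = 195 mm.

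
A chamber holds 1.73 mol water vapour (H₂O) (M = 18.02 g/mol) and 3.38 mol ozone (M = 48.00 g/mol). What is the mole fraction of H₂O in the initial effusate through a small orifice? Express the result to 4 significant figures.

The effusion rate of species i is ∝ p_i/√M_i ∝ n_i/√M_i.
Mole fraction of H₂O in the effusate = (n_H₂O/√M_H₂O) / (n_H₂O/√M_H₂O + n_O₃/√M_O₃)
= (1.73/√18.02) / (1.73/√18.02 + 3.38/√48.00) = 0.4075/(0.4075 + 0.4879) = 0.4551.

0.4551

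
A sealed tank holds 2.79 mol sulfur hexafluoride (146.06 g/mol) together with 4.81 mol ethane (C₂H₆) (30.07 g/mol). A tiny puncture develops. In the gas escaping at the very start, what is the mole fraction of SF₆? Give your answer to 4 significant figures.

Effusion rate of each component ∝ n_i/√M_i (partial pressure × 1/√M).
So x_SF₆ in the escaping gas = (n_SF₆/√M_SF₆) / Σ(n_i/√M_i)
= (2.79/√146.06) / (2.79/√146.06 + 4.81/√30.07) = 0.2309/(0.2309 + 0.8772) = 0.2083.

0.2083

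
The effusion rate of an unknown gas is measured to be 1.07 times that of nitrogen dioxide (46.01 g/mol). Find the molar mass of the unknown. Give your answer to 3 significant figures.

40.2 g/mol

Using Graham's law: rate_X/rate_NO₂ = √(M_NO₂/M_X).
1.07 = √(46.01/M_X)
M_X = 46.01 / 1.07² = 46.01 / 1.145 = 40.2 g/mol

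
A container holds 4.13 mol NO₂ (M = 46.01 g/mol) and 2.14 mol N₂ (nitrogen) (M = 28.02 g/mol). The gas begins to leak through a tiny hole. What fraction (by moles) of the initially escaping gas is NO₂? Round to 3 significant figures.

Each component's effusion rate ∝ (its partial pressure)·(1/√M) ∝ n_i/√M_i.
Mole fraction of NO₂ in the effusate = (n_NO₂/√M_NO₂) / (n_NO₂/√M_NO₂ + n_N₂/√M_N₂)
= (4.13/√46.01) / (4.13/√46.01 + 2.14/√28.02) = 0.6089/(0.6089 + 0.4043) = 0.601.

0.601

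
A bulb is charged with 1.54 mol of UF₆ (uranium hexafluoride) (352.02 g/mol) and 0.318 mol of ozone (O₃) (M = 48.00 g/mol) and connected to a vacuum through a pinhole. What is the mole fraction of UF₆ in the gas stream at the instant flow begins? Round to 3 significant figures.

0.641

Rate_i ∝ x_i/√M_i (Graham's law weighted by mole fraction), so the effusate composition follows n_i/√M_i.
Mole fraction of UF₆ in the effusate = (n_UF₆/√M_UF₆) / (n_UF₆/√M_UF₆ + n_O₃/√M_O₃)
= (1.54/√352.02) / (1.54/√352.02 + 0.318/√48.00) = 0.08208/(0.08208 + 0.04590) = 0.641.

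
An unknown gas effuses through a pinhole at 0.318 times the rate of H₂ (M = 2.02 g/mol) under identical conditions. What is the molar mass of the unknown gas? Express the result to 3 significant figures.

Using Graham's law: rate_X/rate_H₂ = √(M_H₂/M_X).
0.318 = √(2.02/M_X)
M_X = 2.02 / 0.318² = 2.02 / 0.1011 = 20.0 g/mol

20.0 g/mol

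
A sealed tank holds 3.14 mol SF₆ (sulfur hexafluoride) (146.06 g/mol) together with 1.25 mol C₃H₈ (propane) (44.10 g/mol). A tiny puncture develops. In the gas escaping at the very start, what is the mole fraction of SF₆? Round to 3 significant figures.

0.580

Effusion rate of each component ∝ n_i/√M_i (partial pressure × 1/√M).
So x_SF₆ in the escaping gas = (n_SF₆/√M_SF₆) / Σ(n_i/√M_i)
= (3.14/√146.06) / (3.14/√146.06 + 1.25/√44.10) = 0.2598/(0.2598 + 0.1882) = 0.580.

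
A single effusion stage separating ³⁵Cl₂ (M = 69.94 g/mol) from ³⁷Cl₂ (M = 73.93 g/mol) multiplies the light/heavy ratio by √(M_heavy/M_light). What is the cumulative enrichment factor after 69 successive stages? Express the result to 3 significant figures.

Each stage multiplies the ratio by α = √(73.93/69.94), so after 69 stages the overall factor is α^69 = (73.93/69.94)^(69/2).
= 1.05705^(69/2) = 6.78.

6.78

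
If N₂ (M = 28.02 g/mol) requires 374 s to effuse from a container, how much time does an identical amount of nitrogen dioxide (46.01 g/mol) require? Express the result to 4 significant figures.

479.3 s

Using Graham's law: t_NO₂/t_N₂ = √(M_NO₂/M_N₂) = √(46.01/28.02) = √1.642 = 1.281.
So the time for NO₂ is 374 × 1.281 = 479.3 s.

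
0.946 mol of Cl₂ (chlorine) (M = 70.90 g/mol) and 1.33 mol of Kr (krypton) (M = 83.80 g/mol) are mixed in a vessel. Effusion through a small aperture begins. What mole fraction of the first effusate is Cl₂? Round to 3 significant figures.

Rate_i ∝ x_i/√M_i (Graham's law weighted by mole fraction), so the effusate composition follows n_i/√M_i.
x_Cl₂(eff) = (n_Cl₂/√M_Cl₂) / (n_Cl₂/√M_Cl₂ + n_Kr/√M_Kr)
= (0.946/√70.90) / (0.946/√70.90 + 1.33/√83.80) = 0.1123/(0.1123 + 0.1453) = 0.436.

0.436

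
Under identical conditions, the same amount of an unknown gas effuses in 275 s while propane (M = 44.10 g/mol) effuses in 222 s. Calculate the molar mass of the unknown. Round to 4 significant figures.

67.67 g/mol

By Graham's law, t_X/t_C₃H₈ = √(M_X/M_C₃H₈).
275/222 = 1.239 = √(M_X/44.10)
M_X = 44.10 × 1.239² = 44.10 × 1.534 = 67.67 g/mol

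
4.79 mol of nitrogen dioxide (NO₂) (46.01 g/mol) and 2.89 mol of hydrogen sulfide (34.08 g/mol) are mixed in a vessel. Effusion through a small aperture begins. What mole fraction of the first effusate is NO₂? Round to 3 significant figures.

0.588

Effusion rate of each component ∝ n_i/√M_i (partial pressure × 1/√M).
x_NO₂(eff) = (n_NO₂/√M_NO₂) / (n_NO₂/√M_NO₂ + n_H₂S/√M_H₂S)
= (4.79/√46.01) / (4.79/√46.01 + 2.89/√34.08) = 0.7062/(0.7062 + 0.4950) = 0.588.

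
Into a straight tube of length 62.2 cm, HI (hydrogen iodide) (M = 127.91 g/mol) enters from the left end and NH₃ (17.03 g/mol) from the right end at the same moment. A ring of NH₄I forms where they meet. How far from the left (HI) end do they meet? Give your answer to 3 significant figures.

16.6 cm

Distances travelled in equal time are proportional to diffusion rates, so d_HI/d_NH₃ = √(M_NH₃/M_HI) = √(17.03/127.91) = 0.3649.
With d_HI + d_NH₃ = 62.2 cm, d_NH₃ = 62.2/(1 + 0.3649) = 45.57 cm.
d_HI = 62.2 − 45.57 = 16.6 cm.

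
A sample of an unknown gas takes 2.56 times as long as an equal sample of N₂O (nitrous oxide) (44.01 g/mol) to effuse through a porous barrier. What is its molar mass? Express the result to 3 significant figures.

288 g/mol

By Graham's law, t_X/t_N₂O = √(M_X/M_N₂O).
2.56 = √(M_X/44.01)
M_X = 44.01 × 2.56² = 44.01 × 6.554 = 288 g/mol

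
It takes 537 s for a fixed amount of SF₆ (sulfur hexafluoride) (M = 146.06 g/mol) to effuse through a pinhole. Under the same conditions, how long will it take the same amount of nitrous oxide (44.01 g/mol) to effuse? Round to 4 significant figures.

294.8 s

From Graham's law, t_N₂O/t_SF₆ = √(M_N₂O/M_SF₆) = √(44.01/146.06) = √0.3013 = 0.5489.
So the time for N₂O is 537 × 0.5489 = 294.8 s.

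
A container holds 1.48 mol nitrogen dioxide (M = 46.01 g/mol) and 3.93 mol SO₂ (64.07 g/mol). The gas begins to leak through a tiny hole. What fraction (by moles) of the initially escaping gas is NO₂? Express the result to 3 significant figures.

Each component's effusion rate ∝ (its partial pressure)·(1/√M) ∝ n_i/√M_i.
So x_NO₂ in the escaping gas = (n_NO₂/√M_NO₂) / Σ(n_i/√M_i)
= (1.48/√46.01) / (1.48/√46.01 + 3.93/√64.07) = 0.2182/(0.2182 + 0.4910) = 0.308.

0.308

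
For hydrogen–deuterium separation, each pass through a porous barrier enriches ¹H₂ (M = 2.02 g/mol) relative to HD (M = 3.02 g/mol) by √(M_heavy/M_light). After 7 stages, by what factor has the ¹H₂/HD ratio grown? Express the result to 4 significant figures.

4.086

Overall factor = α^7 with α = √(3.02/2.02), i.e. (3.02/2.02)^(7/2).
= 1.49505^(7/2) = 4.086.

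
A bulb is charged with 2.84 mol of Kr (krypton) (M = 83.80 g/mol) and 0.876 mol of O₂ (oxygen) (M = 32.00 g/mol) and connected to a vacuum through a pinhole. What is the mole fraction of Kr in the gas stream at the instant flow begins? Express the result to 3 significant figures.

0.667

Each component's effusion rate ∝ (its partial pressure)·(1/√M) ∝ n_i/√M_i.
x_Kr(eff) = (n_Kr/√M_Kr) / (n_Kr/√M_Kr + n_O₂/√M_O₂)
= (2.84/√83.80) / (2.84/√83.80 + 0.876/√32.00) = 0.3102/(0.3102 + 0.1549) = 0.667.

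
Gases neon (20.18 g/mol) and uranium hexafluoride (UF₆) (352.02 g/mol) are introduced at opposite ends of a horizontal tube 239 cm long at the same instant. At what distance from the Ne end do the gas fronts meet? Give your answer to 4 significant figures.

Distances travelled in equal time are proportional to diffusion rates, so d_Ne/d_UF₆ = √(M_UF₆/M_Ne) = √(352.02/20.18) = 4.177.
With d_Ne + d_UF₆ = 239 cm, d_UF₆ = 239/(1 + 4.177) = 46.17 cm.
d_Ne = 239 − 46.17 = 192.8 cm.

192.8 cm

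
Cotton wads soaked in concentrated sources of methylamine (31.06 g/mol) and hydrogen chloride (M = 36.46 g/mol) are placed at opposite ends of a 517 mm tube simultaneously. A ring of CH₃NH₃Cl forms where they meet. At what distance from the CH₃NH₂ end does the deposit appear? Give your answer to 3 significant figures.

269 mm

Distances travelled in equal time are proportional to diffusion rates, so d_CH₃NH₂/d_HCl = √(M_HCl/M_CH₃NH₂) = √(36.46/31.06) = 1.083.
With d_CH₃NH₂ + d_HCl = 517 mm, d_HCl = 517/(1 + 1.083) = 248.1 mm.
d_CH₃NH₂ = 517 − 248.1 = 269 mm.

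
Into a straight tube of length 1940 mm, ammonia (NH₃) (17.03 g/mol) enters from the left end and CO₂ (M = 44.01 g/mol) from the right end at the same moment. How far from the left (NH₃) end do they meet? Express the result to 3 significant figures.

1200 mm

Graham's law gives d_NH₃/d_CO₂ = rate_NH₃/rate_CO₂ = √(M_CO₂/M_NH₃) = √(44.01/17.03) = 1.608.
With d_NH₃ + d_CO₂ = 1940 mm, d_CO₂ = 1940/(1 + 1.608) = 744.0 mm.
d_NH₃ = 1940 − 744.0 = 1200 mm.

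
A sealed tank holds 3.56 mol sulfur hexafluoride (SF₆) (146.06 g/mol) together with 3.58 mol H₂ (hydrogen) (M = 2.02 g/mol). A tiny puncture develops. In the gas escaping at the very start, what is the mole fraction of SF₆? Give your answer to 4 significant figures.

0.1047

Each component's effusion rate ∝ (its partial pressure)·(1/√M) ∝ n_i/√M_i.
So x_SF₆ in the escaping gas = (n_SF₆/√M_SF₆) / Σ(n_i/√M_i)
= (3.56/√146.06) / (3.56/√146.06 + 3.58/√2.02) = 0.2946/(0.2946 + 2.519) = 0.1047.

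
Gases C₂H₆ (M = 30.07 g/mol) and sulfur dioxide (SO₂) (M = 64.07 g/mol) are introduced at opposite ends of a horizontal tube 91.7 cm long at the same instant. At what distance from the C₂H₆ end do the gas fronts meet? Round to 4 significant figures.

Distances travelled in equal time are proportional to diffusion rates, so d_C₂H₆/d_SO₂ = √(M_SO₂/M_C₂H₆) = √(64.07/30.07) = 1.460.
With d_C₂H₆ + d_SO₂ = 91.7 cm, d_SO₂ = 91.7/(1 + 1.460) = 37.28 cm.
d_C₂H₆ = 91.7 − 37.28 = 54.42 cm.

54.42 cm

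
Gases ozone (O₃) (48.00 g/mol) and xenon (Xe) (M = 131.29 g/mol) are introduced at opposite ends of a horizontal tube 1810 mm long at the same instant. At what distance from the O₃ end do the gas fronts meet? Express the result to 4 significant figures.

Distances travelled in equal time are proportional to diffusion rates, so d_O₃/d_Xe = √(M_Xe/M_O₃) = √(131.29/48.00) = 1.654.
With d_O₃ + d_Xe = 1810 mm, d_Xe = 1810/(1 + 1.654) = 682.0 mm.
d_O₃ = 1810 − 682.0 = 1128 mm.

1128 mm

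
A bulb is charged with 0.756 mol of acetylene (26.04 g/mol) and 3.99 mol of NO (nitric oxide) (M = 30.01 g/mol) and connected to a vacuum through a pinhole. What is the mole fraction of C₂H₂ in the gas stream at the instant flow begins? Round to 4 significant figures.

Each component's effusion rate ∝ (its partial pressure)·(1/√M) ∝ n_i/√M_i.
So x_C₂H₂ in the escaping gas = (n_C₂H₂/√M_C₂H₂) / Σ(n_i/√M_i)
= (0.756/√26.04) / (0.756/√26.04 + 3.99/√30.01) = 0.1481/(0.1481 + 0.7283) = 0.1690.

0.1690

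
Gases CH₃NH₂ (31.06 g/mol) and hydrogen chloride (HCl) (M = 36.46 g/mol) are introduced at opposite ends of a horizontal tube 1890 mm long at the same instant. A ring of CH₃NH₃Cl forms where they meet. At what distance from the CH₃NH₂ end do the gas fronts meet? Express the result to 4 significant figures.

In equal time, each gas travels a distance ∝ its rate ∝ 1/√M, so d_CH₃NH₂/d_HCl = √(M_HCl/M_CH₃NH₂) = √(36.46/31.06) = 1.083.
With d_CH₃NH₂ + d_HCl = 1890 mm, d_HCl = 1890/(1 + 1.083) = 907.2 mm.
d_CH₃NH₂ = 1890 − 907.2 = 982.8 mm.

982.8 mm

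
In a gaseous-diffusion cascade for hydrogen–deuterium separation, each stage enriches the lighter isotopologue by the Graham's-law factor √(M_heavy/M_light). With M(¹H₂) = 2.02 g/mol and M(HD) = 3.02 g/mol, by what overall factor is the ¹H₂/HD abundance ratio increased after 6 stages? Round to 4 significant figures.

3.342

After 6 stages the ratio has grown by (√(3.02/2.02))^6 = (3.02/2.02)^(6/2).
= 1.49505^3 = 3.342.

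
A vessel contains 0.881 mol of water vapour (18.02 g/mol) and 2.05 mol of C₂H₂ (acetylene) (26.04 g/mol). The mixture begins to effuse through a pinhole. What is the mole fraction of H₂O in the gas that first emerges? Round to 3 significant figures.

0.341

Rate_i ∝ x_i/√M_i (Graham's law weighted by mole fraction), so the effusate composition follows n_i/√M_i.
So x_H₂O in the escaping gas = (n_H₂O/√M_H₂O) / Σ(n_i/√M_i)
= (0.881/√18.02) / (0.881/√18.02 + 2.05/√26.04) = 0.2075/(0.2075 + 0.4017) = 0.341.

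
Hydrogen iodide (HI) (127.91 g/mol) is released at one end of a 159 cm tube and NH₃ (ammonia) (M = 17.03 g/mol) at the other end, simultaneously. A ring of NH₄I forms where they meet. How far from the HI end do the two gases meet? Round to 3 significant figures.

42.5 cm

The fronts meet when d_HI + d_NH₃ = L with d_HI/d_NH₃ = √(M_NH₃/M_HI) (Graham's law). Here √(M_NH₃/M_HI) = √(17.03/127.91) = 0.3649.
With d_HI + d_NH₃ = 159 cm, d_NH₃ = 159/(1 + 0.3649) = 116.5 cm.
d_HI = 159 − 116.5 = 42.5 cm.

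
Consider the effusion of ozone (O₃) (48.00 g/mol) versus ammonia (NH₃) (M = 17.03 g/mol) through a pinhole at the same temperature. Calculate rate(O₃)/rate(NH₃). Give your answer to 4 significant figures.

0.5956

Using Graham's law: rate_O₃/rate_NH₃ = √(M_NH₃/M_O₃) = √(17.03/48.00) = √0.3548 = 0.5956.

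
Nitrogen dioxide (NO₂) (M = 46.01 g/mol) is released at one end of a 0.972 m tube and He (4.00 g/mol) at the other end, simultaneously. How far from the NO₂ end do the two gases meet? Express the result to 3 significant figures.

In equal time, each gas travels a distance ∝ its rate ∝ 1/√M, so d_NO₂/d_He = √(M_He/M_NO₂) = √(4.00/46.01) = 0.2949.
With d_NO₂ + d_He = 0.972 m, d_He = 0.972/(1 + 0.2949) = 0.7507 m.
d_NO₂ = 0.972 − 0.7507 = 0.221 m.

0.221 m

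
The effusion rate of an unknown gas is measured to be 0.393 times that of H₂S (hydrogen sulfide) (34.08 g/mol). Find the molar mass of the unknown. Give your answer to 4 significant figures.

From Graham's law, rate_X/rate_H₂S = √(M_H₂S/M_X).
0.393 = √(34.08/M_X)
M_X = 34.08 / 0.393² = 34.08 / 0.1544 = 220.7 g/mol

220.7 g/mol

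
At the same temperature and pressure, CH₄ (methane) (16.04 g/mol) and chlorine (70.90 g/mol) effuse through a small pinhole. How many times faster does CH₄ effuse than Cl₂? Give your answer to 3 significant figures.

2.10

From Graham's law, rate_CH₄/rate_Cl₂ = √(M_Cl₂/M_CH₄) = √(70.90/16.04) = √4.420 = 2.10.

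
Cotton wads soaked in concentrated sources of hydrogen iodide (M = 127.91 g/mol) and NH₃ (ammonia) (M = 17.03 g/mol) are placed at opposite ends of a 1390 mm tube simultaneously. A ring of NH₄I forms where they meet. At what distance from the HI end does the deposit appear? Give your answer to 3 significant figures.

372 mm

The fronts meet when d_HI + d_NH₃ = L with d_HI/d_NH₃ = √(M_NH₃/M_HI) (Graham's law). Here √(M_NH₃/M_HI) = √(17.03/127.91) = 0.3649.
With d_HI + d_NH₃ = 1390 mm, d_NH₃ = 1390/(1 + 0.3649) = 1018 mm.
d_HI = 1390 − 1018 = 372 mm.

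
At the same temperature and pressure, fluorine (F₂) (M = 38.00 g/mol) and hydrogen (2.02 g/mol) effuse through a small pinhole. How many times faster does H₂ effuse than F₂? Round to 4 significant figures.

4.337

Using Graham's law: rate_H₂/rate_F₂ = √(M_F₂/M_H₂) = √(38.00/2.02) = √18.81 = 4.337.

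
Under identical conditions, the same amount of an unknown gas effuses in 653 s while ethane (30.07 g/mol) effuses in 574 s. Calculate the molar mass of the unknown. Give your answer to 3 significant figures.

Graham's law gives t_X/t_C₂H₆ = √(M_X/M_C₂H₆).
653/574 = 1.138 = √(M_X/30.07)
M_X = 30.07 × 1.138² = 30.07 × 1.294 = 38.9 g/mol

38.9 g/mol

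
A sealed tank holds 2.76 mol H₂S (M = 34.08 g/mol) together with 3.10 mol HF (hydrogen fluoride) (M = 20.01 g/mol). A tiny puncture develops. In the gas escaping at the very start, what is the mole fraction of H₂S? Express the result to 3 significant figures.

Each component's effusion rate ∝ (its partial pressure)·(1/√M) ∝ n_i/√M_i.
So x_H₂S in the escaping gas = (n_H₂S/√M_H₂S) / Σ(n_i/√M_i)
= (2.76/√34.08) / (2.76/√34.08 + 3.10/√20.01) = 0.4728/(0.4728 + 0.6930) = 0.406.

0.406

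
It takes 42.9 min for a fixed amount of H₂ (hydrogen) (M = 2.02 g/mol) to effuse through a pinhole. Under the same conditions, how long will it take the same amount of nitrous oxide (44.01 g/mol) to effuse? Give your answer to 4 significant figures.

Since effusion rate ∝ 1/√M, t_N₂O/t_H₂ = √(M_N₂O/M_H₂) = √(44.01/2.02) = √21.79 = 4.668.
So the time for N₂O is 42.9 × 4.668 = 200.2 min.

200.2 min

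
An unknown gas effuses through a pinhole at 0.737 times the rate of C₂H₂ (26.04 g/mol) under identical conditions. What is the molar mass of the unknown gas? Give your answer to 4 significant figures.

Since effusion rate ∝ 1/√M, rate_X/rate_C₂H₂ = √(M_C₂H₂/M_X).
0.737 = √(26.04/M_X)
M_X = 26.04 / 0.737² = 26.04 / 0.5432 = 47.94 g/mol

47.94 g/mol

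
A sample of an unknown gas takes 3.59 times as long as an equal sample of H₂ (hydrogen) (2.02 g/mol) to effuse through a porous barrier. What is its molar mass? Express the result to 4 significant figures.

Using Graham's law: t_X/t_H₂ = √(M_X/M_H₂).
3.59 = √(M_X/2.02)
M_X = 2.02 × 3.59² = 2.02 × 12.89 = 26.03 g/mol

26.03 g/mol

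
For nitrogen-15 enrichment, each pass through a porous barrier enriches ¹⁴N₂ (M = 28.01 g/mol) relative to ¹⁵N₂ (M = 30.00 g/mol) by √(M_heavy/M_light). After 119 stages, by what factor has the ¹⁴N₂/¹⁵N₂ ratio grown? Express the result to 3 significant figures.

The single-stage factor is √(M_heavy/M_light), so 119 stages give [√(30.00/28.01)]^119 = (30.00/28.01)^(119/2).
= 1.07105^(119/2) = 59.4.

59.4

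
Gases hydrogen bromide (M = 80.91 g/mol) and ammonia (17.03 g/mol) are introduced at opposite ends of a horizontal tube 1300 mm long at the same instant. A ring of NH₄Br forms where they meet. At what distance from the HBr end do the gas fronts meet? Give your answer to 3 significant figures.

Graham's law gives d_HBr/d_NH₃ = rate_HBr/rate_NH₃ = √(M_NH₃/M_HBr) = √(17.03/80.91) = 0.4588.
With d_HBr + d_NH₃ = 1300 mm, d_NH₃ = 1300/(1 + 0.4588) = 891.2 mm.
d_HBr = 1300 − 891.2 = 409 mm.

409 mm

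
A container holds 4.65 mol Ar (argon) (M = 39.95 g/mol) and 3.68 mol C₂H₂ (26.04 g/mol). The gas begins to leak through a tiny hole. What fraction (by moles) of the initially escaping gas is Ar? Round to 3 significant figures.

The effusion rate of species i is ∝ p_i/√M_i ∝ n_i/√M_i.
Mole fraction of Ar in the effusate = (n_Ar/√M_Ar) / (n_Ar/√M_Ar + n_C₂H₂/√M_C₂H₂)
= (4.65/√39.95) / (4.65/√39.95 + 3.68/√26.04) = 0.7357/(0.7357 + 0.7212) = 0.505.

0.505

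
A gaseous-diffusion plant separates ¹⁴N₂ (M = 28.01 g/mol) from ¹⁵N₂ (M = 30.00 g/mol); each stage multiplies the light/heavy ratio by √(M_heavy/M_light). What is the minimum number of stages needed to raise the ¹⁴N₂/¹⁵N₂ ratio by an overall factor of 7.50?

59

Per stage α = (30.00/28.01)^(1/2) = 1.07105^0.5, giving ln α = 0.03432.
Need α^N ≥ 7.50 ⇒ N ≥ ln(7.50) / ln α = 2.015 / 0.03432 = 58.71.
So at least 59 stages are needed.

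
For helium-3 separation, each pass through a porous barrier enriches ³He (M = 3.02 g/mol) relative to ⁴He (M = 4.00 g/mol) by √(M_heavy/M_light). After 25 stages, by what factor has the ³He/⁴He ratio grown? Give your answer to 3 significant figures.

The single-stage factor is √(M_heavy/M_light), so 25 stages give [√(4.00/3.02)]^25 = (4.00/3.02)^(25/2).
= 1.32450^(25/2) = 33.5.

33.5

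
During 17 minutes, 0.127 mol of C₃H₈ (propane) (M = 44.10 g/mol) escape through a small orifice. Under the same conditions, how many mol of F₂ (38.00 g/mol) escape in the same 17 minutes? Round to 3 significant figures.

Using Graham's law: rate_F₂/rate_C₃H₈ = √(M_C₃H₈/M_F₂) = √(44.10/38.00) = √1.161 = 1.077.
So the amount for F₂ is 0.127 × 1.077 = 0.137 mol.

0.137 mol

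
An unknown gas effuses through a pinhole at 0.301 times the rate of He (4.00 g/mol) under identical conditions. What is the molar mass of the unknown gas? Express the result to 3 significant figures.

From Graham's law, rate_X/rate_He = √(M_He/M_X).
0.301 = √(4.00/M_X)
M_X = 4.00 / 0.301² = 4.00 / 0.09060 = 44.1 g/mol

44.1 g/mol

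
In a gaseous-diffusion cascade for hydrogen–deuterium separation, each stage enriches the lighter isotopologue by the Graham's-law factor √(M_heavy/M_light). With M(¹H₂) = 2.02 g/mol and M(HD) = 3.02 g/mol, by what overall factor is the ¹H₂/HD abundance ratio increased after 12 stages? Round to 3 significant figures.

The single-stage factor is √(M_heavy/M_light), so 12 stages give [√(3.02/2.02)]^12 = (3.02/2.02)^(12/2).
= 1.49505^6 = 11.2.

11.2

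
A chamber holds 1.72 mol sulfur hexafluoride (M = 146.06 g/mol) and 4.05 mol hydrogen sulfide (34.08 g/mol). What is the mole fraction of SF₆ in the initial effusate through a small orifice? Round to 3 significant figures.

The effusion rate of species i is ∝ p_i/√M_i ∝ n_i/√M_i.
Mole fraction of SF₆ in the effusate = (n_SF₆/√M_SF₆) / (n_SF₆/√M_SF₆ + n_H₂S/√M_H₂S)
= (1.72/√146.06) / (1.72/√146.06 + 4.05/√34.08) = 0.1423/(0.1423 + 0.6938) = 0.170.

0.170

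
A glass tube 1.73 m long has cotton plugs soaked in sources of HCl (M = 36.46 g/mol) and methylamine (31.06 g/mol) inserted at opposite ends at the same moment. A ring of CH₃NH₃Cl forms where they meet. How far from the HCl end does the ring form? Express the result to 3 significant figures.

Distances travelled in equal time are proportional to diffusion rates, so d_HCl/d_CH₃NH₂ = √(M_CH₃NH₂/M_HCl) = √(31.06/36.46) = 0.9230.
With d_HCl + d_CH₃NH₂ = 1.73 m, d_CH₃NH₂ = 1.73/(1 + 0.9230) = 0.8996 m.
d_HCl = 1.73 − 0.8996 = 0.830 m.

0.830 m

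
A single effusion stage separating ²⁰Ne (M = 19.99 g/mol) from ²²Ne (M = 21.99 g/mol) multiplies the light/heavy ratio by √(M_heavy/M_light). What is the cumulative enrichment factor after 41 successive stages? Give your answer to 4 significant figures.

7.062

Each stage multiplies the ratio by α = √(21.99/19.99), so after 41 stages the overall factor is α^41 = (21.99/19.99)^(41/2).
= 1.10005^(41/2) = 7.062.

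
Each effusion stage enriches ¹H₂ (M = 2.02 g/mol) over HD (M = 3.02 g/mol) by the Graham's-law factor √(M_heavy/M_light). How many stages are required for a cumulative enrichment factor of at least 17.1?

15

Per stage α = (3.02/2.02)^(1/2) = 1.49505^0.5, giving ln α = 0.2011.
Need α^N ≥ 17.1 ⇒ N ≥ ln(17.1) / ln α = 2.839 / 0.2011 = 14.12.
So at least 15 stages are needed.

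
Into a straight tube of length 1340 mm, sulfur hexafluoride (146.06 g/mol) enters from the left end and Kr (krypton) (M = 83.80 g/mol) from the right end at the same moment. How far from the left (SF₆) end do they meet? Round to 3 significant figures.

578 mm

Graham's law gives d_SF₆/d_Kr = rate_SF₆/rate_Kr = √(M_Kr/M_SF₆) = √(83.80/146.06) = 0.7575.
With d_SF₆ + d_Kr = 1340 mm, d_Kr = 1340/(1 + 0.7575) = 762.5 mm.
d_SF₆ = 1340 − 762.5 = 578 mm.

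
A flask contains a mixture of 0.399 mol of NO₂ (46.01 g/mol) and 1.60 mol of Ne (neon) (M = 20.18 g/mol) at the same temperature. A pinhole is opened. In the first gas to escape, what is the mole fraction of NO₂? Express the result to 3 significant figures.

0.142

Effusion rate of each component ∝ n_i/√M_i (partial pressure × 1/√M).
Mole fraction of NO₂ in the effusate = (n_NO₂/√M_NO₂) / (n_NO₂/√M_NO₂ + n_Ne/√M_Ne)
= (0.399/√46.01) / (0.399/√46.01 + 1.60/√20.18) = 0.05882/(0.05882 + 0.3562) = 0.142.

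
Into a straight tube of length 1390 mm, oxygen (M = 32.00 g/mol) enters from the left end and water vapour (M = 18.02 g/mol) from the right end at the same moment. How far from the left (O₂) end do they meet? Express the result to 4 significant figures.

595.9 mm

In equal time, each gas travels a distance ∝ its rate ∝ 1/√M, so d_O₂/d_H₂O = √(M_H₂O/M_O₂) = √(18.02/32.00) = 0.7504.
With d_O₂ + d_H₂O = 1390 mm, d_H₂O = 1390/(1 + 0.7504) = 794.1 mm.
d_O₂ = 1390 − 794.1 = 595.9 mm.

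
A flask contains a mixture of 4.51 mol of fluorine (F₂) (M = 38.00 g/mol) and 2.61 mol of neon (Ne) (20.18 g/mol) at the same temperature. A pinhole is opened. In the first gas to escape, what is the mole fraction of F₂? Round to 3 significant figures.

0.557

The effusion rate of species i is ∝ p_i/√M_i ∝ n_i/√M_i.
x_F₂(eff) = (n_F₂/√M_F₂) / (n_F₂/√M_F₂ + n_Ne/√M_Ne)
= (4.51/√38.00) / (4.51/√38.00 + 2.61/√20.18) = 0.7316/(0.7316 + 0.5810) = 0.557.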